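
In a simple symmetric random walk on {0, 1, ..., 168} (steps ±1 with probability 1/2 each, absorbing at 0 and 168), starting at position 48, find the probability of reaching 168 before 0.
P(hit 168 before 0) = 48/168 = 2/7

Let u_k = P(hit 168 before 0 | start at k). Then u_0 = 0, u_168 = 1, and u_k = u_{k-1}/2 + u_{k+1}/2 for 1 ≤ k ≤ 167. This harmonic recurrence is solved by u_k = k/168, giving u_48 = 48/168 = 2/7.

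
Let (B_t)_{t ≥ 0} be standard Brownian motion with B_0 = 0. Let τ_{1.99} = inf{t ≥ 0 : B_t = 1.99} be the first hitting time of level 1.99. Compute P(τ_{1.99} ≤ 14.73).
P(τ_{1.99} ≤ 14.73) = 2(1 − Φ(1.99/√14.73)) = 2(1 − Φ(0.5185)) ≈ 0.6041

By the reflection principle for standard BM, P(τ_b ≤ t) = 2 · P(B_t ≥ b). Since B_t ~ N(0, t), P(B_t ≥ 1.99) = 1 − Φ(1.99/√t) = 1 − Φ(1.99/√14.73) = 1 − Φ(0.5185) ≈ 0.30205. Doubling: P(τ_{1.99} ≤ 14.73) ≈ 2 · 0.30205 = 0.60410 ≈ 0.6041.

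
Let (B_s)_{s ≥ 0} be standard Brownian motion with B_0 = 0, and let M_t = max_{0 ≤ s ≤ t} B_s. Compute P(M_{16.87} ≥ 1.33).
P(M_{16.87} ≥ 1.33) = 2·P(B_{16.87} ≥ 1.33) = 2(1 − Φ(1.33/√16.87)) ≈ 0.7461

By the reflection principle for Brownian motion, P(M_t ≥ a) = 2 · P(B_t ≥ a) for a ≥ 0. Since B_t ~ N(0, t), P(B_t ≥ 1.33) = 1 − Φ(1.33/√t) = 1 − Φ(1.33/√16.87) = 1 − Φ(0.3238). So
  P(M_{16.87} ≥ 1.33) = 2(1 − Φ(0.3238)) ≈ 0.7461.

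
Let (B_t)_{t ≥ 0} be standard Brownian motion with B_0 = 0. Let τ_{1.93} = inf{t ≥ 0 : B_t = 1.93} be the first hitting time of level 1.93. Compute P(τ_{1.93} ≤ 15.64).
P(τ_{1.93} ≤ 15.64) = 2(1 − Φ(1.93/√15.64)) = 2(1 − Φ(0.4880)) ≈ 0.6255

By the reflection principle for standard BM, P(τ_b ≤ t) = 2 · P(B_t ≥ b). Since B_t ~ N(0, t), P(B_t ≥ 1.93) = 1 − Φ(1.93/√t) = 1 − Φ(1.93/√15.64) = 1 − Φ(0.4880) ≈ 0.31277. Doubling: P(τ_{1.93} ≤ 15.64) ≈ 2 · 0.31277 = 0.62554 ≈ 0.6255.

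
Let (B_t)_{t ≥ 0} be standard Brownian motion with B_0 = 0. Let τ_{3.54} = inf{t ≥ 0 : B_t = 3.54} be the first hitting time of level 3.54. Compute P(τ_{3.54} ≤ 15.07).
P(τ_{3.54} ≤ 15.07) = 2(1 − Φ(3.54/√15.07)) = 2(1 − Φ(0.9119)) ≈ 0.3618

By the reflection principle for standard BM, P(τ_b ≤ t) = 2 · P(B_t ≥ b). Since B_t ~ N(0, t), P(B_t ≥ 3.54) = 1 − Φ(3.54/√t) = 1 − Φ(3.54/√15.07) = 1 − Φ(0.9119) ≈ 0.18091. Doubling: P(τ_{3.54} ≤ 15.07) ≈ 2 · 0.18091 = 0.36182 ≈ 0.3618.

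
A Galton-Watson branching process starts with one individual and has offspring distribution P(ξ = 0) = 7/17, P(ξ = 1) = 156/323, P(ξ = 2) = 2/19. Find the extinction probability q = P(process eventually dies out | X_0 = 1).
q = 1

Mean offspring μ = 0·7/17 + 1·156/323 + 2·2/19 = 224/323 ≤ 1. For μ ≤ 1 with offspring not concentrated at 1, the Galton-Watson process goes extinct almost surely, so q = 1.
(Algebraic check: The pgf is f(s) = 7/17 + 156/323·s + 2/19·s². The extinction probability q is the smallest fixed point of f in [0, 1]. Setting s = f(s):
  2/19·s² + (156/323 − 1)·s + 7/17 = 0
  2/19·s² − (7/17 + 2/19)·s + 7/17 = 0
which factors as (s − 1)·(2/19·s − 7/17) = 0, giving roots s = 1 and s = (7/17)/(2/19) = 133/34. Since 133/34 ≥ 1, the smallest root in [0, 1] is s = 1.)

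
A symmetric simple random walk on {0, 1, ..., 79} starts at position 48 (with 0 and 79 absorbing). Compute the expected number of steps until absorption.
E[τ | X_0 = 48] = 1488

Let v_k = E[τ | X_0 = k]. Boundary: v_0 = v_79 = 0. Recurrence: v_k = 1 + (v_{k-1} + v_{k+1})/2 for 1 ≤ k ≤ 78. The particular solution to v_k − (v_{k-1} + v_{k+1})/2 = 1 is v_k = −k^2. Adding homogeneous solution A + B k and matching boundaries gives v_k = k (79 − k). Substituting k = 48: v_48 = 48 · 31 = 1488.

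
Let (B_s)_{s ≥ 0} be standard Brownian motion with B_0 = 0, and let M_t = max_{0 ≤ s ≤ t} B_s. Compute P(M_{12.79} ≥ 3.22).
P(M_{12.79} ≥ 3.22) = 2·P(B_{12.79} ≥ 3.22) = 2(1 − Φ(3.22/√12.79)) ≈ 0.3679

By the reflection principle for Brownian motion, P(M_t ≥ a) = 2 · P(B_t ≥ a) for a ≥ 0. Since B_t ~ N(0, t), P(B_t ≥ 3.22) = 1 − Φ(3.22/√t) = 1 − Φ(3.22/√12.79) = 1 − Φ(0.9004). So
  P(M_{12.79} ≥ 3.22) = 2(1 − Φ(0.9004)) ≈ 0.3679.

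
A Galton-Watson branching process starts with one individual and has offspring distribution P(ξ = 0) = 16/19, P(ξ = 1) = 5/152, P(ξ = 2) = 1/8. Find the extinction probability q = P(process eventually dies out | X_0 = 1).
q = 1

Mean offspring μ = 0·16/19 + 1·5/152 + 2·1/8 = 43/152 ≤ 1. For μ ≤ 1 with offspring not concentrated at 1, the Galton-Watson process goes extinct almost surely, so q = 1.
(Algebraic check: The pgf is f(s) = 16/19 + 5/152·s + 1/8·s². The extinction probability q is the smallest fixed point of f in [0, 1]. Setting s = f(s):
  1/8·s² + (5/152 − 1)·s + 16/19 = 0
  1/8·s² − (16/19 + 1/8)·s + 16/19 = 0
which factors as (s − 1)·(1/8·s − 16/19) = 0, giving roots s = 1 and s = (16/19)/(1/8) = 128/19. Since 128/19 ≥ 1, the smallest root in [0, 1] is s = 1.)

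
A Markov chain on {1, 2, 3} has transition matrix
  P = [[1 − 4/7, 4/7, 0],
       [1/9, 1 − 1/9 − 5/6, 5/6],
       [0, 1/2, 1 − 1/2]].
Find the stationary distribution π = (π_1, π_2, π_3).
π = (7/103, 36/103, 60/103)

This is a birth-death chain on three states, which satisfies detailed balance: π_1 · P_{12} = π_2 · P_{21} and π_2 · P_{23} = π_3 · P_{32}.
From π_1 · 4/7 = π_2 · 1/9: π_2/π_1 = (4/7)/(1/9) = 36/7.
From π_2 · 5/6 = π_3 · 1/2: π_3/π_2 = (5/6)/(1/2) = 5/3.
Take π_1 proportional to 1; then unnormalized π = (1, 36/7, 60/7). Normalize by dividing by the sum 103/7:
  π = (7/103, 36/103, 60/103).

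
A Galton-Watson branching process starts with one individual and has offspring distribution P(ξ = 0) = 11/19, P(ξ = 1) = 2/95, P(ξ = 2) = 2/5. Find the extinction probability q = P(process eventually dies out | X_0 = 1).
q = 1

Mean offspring μ = 0·11/19 + 1·2/95 + 2·2/5 = 78/95 ≤ 1. For μ ≤ 1 with offspring not concentrated at 1, the Galton-Watson process goes extinct almost surely, so q = 1.
(Algebraic check: The pgf is f(s) = 11/19 + 2/95·s + 2/5·s². The extinction probability q is the smallest fixed point of f in [0, 1]. Setting s = f(s):
  2/5·s² + (2/95 − 1)·s + 11/19 = 0
  2/5·s² − (11/19 + 2/5)·s + 11/19 = 0
which factors as (s − 1)·(2/5·s − 11/19) = 0, giving roots s = 1 and s = (11/19)/(2/5) = 55/38. Since 55/38 ≥ 1, the smallest root in [0, 1] is s = 1.)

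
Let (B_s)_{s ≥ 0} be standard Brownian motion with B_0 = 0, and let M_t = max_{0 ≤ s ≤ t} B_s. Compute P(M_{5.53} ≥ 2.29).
P(M_{5.53} ≥ 2.29) = 2·P(B_{5.53} ≥ 2.29) = 2(1 − Φ(2.29/√5.53)) ≈ 0.3302

By the reflection principle for Brownian motion, P(M_t ≥ a) = 2 · P(B_t ≥ a) for a ≥ 0. Since B_t ~ N(0, t), P(B_t ≥ 2.29) = 1 − Φ(2.29/√t) = 1 − Φ(2.29/√5.53) = 1 − Φ(0.9738). So
  P(M_{5.53} ≥ 2.29) = 2(1 − Φ(0.9738)) ≈ 0.3302.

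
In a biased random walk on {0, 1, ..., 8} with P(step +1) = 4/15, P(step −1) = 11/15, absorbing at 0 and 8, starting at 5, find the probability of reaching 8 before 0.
P(hit 8 before 0) = (1 − (11/4)^5) / (1 − (11/4)^8) = 1463104/30613335

Let u_k denote P(reach 8 before 0 | start at k). Boundary: u_0 = 0, u_8 = 1. Recurrence: u_k = 4/15·u_{k+1} + 11/15·u_{k-1} for 1 ≤ k ≤ 7. Try u_k = A + B·r^k with r = q/p = (11/15)/(4/15) = 11/4. Substitution satisfies the recurrence; boundary conditions give:
  u_k = (1 − r^k) / (1 − r^N) = (1 − (11/4)^5) / (1 − (11/4)^8) = 1463104/30613335.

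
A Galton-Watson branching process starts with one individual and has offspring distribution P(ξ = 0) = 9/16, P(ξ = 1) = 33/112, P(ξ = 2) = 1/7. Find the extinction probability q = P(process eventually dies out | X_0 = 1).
q = 1

Mean offspring μ = 0·9/16 + 1·33/112 + 2·1/7 = 65/112 ≤ 1. For μ ≤ 1 with offspring not concentrated at 1, the Galton-Watson process goes extinct almost surely, so q = 1.
(Algebraic check: The pgf is f(s) = 9/16 + 33/112·s + 1/7·s². The extinction probability q is the smallest fixed point of f in [0, 1]. Setting s = f(s):
  1/7·s² + (33/112 − 1)·s + 9/16 = 0
  1/7·s² − (9/16 + 1/7)·s + 9/16 = 0
which factors as (s − 1)·(1/7·s − 9/16) = 0, giving roots s = 1 and s = (9/16)/(1/7) = 63/16. Since 63/16 ≥ 1, the smallest root in [0, 1] is s = 1.)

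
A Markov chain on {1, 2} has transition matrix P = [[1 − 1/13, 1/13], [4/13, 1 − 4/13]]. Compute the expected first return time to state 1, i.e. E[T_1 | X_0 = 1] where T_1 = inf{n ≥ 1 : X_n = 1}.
E[T_1 | X_0 = 1] = 1/π_1 = 5/4

For an irreducible recurrent Markov chain with stationary distribution π, E[T_i | X_0 = i] = 1/π_i (Kac's formula). Here π_1 = (4/13)/(1/13 + 4/13) = (4/13)/(5/13) = 4/5, so E[T_1 | X_0 = 1] = 1/π_1 = (1/13 + 4/13)/(4/13) = (5/13)/(4/13) = 5/4.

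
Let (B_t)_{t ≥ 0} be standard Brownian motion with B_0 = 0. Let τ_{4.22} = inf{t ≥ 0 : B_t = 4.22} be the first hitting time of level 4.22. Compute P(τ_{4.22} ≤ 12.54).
P(τ_{4.22} ≤ 12.54) = 2(1 − Φ(4.22/√12.54)) = 2(1 − Φ(1.1917)) ≈ 0.2334

By the reflection principle for standard BM, P(τ_b ≤ t) = 2 · P(B_t ≥ b). Since B_t ~ N(0, t), P(B_t ≥ 4.22) = 1 − Φ(4.22/√t) = 1 − Φ(4.22/√12.54) = 1 − Φ(1.1917) ≈ 0.11669. Doubling: P(τ_{4.22} ≤ 12.54) ≈ 2 · 0.11669 = 0.23338 ≈ 0.2334.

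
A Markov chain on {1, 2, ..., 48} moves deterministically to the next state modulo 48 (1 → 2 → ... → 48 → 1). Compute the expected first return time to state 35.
E[T_35 | X_0 = 35] = 48

The chain cycles deterministically, so starting at state 35 it returns in exactly 48 steps. Equivalently, the stationary distribution is uniform π_j = 1/48 for every state j, so by Kac's formula E[T_35] = 1/π_35 = 48.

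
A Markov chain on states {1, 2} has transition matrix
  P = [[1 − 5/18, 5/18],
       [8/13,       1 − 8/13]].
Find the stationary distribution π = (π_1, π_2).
π_1 = 144/209, π_2 = 65/209

Solve πP = π with π_1 + π_2 = 1. From πP = π: π_1 · (1 − 5/18) + π_2 · 8/13 = π_1 ⇒ π_2 · 8/13 = π_1 · 5/18 ⇒ π_2/π_1 = (5/18)/(8/13) = 65/144. Together with π_1 + π_2 = 1:
  π_1 = (8/13)/(5/18 + 8/13) = (8/13)/(209/234) = 144/209,
  π_2 = (5/18)/(5/18 + 8/13) = (5/18)/(209/234) = 65/209.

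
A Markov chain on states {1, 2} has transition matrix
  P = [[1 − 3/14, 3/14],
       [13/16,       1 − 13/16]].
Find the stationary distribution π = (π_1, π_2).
π_1 = 91/115, π_2 = 24/115

Solve πP = π with π_1 + π_2 = 1. From πP = π: π_1 · (1 − 3/14) + π_2 · 13/16 = π_1 ⇒ π_2 · 13/16 = π_1 · 3/14 ⇒ π_2/π_1 = (3/14)/(13/16) = 24/91. Together with π_1 + π_2 = 1:
  π_1 = (13/16)/(3/14 + 13/16) = (13/16)/(115/112) = 91/115,
  π_2 = (3/14)/(3/14 + 13/16) = (3/14)/(115/112) = 24/115.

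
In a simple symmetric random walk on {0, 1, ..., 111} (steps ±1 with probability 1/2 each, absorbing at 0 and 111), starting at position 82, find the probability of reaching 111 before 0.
P(hit 111 before 0) = 82/111

Let u_k = P(hit 111 before 0 | start at k). Then u_0 = 0, u_111 = 1, and u_k = u_{k-1}/2 + u_{k+1}/2 for 1 ≤ k ≤ 110. This harmonic recurrence is solved by u_k = k/111, giving u_82 = 82/111.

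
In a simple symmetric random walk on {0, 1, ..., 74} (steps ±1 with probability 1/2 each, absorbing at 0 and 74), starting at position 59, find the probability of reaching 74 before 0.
P(hit 74 before 0) = 59/74

Let u_k = P(hit 74 before 0 | start at k). Then u_0 = 0, u_74 = 1, and u_k = u_{k-1}/2 + u_{k+1}/2 for 1 ≤ k ≤ 73. This harmonic recurrence is solved by u_k = k/74, giving u_59 = 59/74.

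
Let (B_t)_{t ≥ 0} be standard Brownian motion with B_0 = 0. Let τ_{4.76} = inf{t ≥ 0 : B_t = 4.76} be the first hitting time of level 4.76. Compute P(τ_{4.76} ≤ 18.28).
P(τ_{4.76} ≤ 18.28) = 2(1 − Φ(4.76/√18.28)) = 2(1 − Φ(1.1133)) ≈ 0.2656

By the reflection principle for standard BM, P(τ_b ≤ t) = 2 · P(B_t ≥ b). Since B_t ~ N(0, t), P(B_t ≥ 4.76) = 1 − Φ(4.76/√t) = 1 − Φ(4.76/√18.28) = 1 − Φ(1.1133) ≈ 0.13279. Doubling: P(τ_{4.76} ≤ 18.28) ≈ 2 · 0.13279 = 0.26558 ≈ 0.2656.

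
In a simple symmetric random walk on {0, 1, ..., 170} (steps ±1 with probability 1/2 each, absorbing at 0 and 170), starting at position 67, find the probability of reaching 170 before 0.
P(hit 170 before 0) = 67/170

Let u_k = P(hit 170 before 0 | start at k). Then u_0 = 0, u_170 = 1, and u_k = u_{k-1}/2 + u_{k+1}/2 for 1 ≤ k ≤ 169. This harmonic recurrence is solved by u_k = k/170, giving u_67 = 67/170.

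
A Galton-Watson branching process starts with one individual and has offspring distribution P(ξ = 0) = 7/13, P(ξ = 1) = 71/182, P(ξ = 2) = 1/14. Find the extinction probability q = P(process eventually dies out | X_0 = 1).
q = 1

Mean offspring μ = 0·7/13 + 1·71/182 + 2·1/14 = 97/182 ≤ 1. For μ ≤ 1 with offspring not concentrated at 1, the Galton-Watson process goes extinct almost surely, so q = 1.
(Algebraic check: The pgf is f(s) = 7/13 + 71/182·s + 1/14·s². The extinction probability q is the smallest fixed point of f in [0, 1]. Setting s = f(s):
  1/14·s² + (71/182 − 1)·s + 7/13 = 0
  1/14·s² − (7/13 + 1/14)·s + 7/13 = 0
which factors as (s − 1)·(1/14·s − 7/13) = 0, giving roots s = 1 and s = (7/13)/(1/14) = 98/13. Since 98/13 ≥ 1, the smallest root in [0, 1] is s = 1.)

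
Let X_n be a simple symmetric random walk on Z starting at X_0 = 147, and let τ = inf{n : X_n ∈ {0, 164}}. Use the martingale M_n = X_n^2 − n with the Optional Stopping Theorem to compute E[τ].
E[τ] = 2499

M_n = X_n^2 − n is a martingale (since E[X_{n+1}^2 | F_n] = X_n^2 + 1). By OST (τ has finite mean in a bounded region), E[M_τ] = E[M_0] = X_0^2 − 0 = 147^2 = 21609. Also E[M_τ] = E[X_τ^2] − E[τ]. The walk exits at 0 or 164, with P(hit 164 first) = 147/164, so E[X_τ^2] = 164^2 · 147/164 + 0 = 24108. Thus E[τ] = E[X_τ^2] − E[M_τ] = 24108 − 21609 = 2499 = 147(164 − 147) = 2499.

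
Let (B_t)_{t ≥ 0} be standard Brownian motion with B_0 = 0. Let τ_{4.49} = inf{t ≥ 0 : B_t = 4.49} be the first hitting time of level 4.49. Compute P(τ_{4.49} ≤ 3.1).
P(τ_{4.49} ≤ 3.1) = 2(1 − Φ(4.49/√3.1)) = 2(1 − Φ(2.5501)) ≈ 0.0108

By the reflection principle for standard BM, P(τ_b ≤ t) = 2 · P(B_t ≥ b). Since B_t ~ N(0, t), P(B_t ≥ 4.49) = 1 − Φ(4.49/√t) = 1 − Φ(4.49/√3.1) = 1 − Φ(2.5501) ≈ 0.00538. Doubling: P(τ_{4.49} ≤ 3.1) ≈ 2 · 0.00538 = 0.01076 ≈ 0.0108.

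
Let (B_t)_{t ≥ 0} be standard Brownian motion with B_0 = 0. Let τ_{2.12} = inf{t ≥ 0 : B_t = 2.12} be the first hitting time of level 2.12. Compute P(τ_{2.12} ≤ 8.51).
P(τ_{2.12} ≤ 8.51) = 2(1 − Φ(2.12/√8.51)) = 2(1 − Φ(0.7267)) ≈ 0.4674

By the reflection principle for standard BM, P(τ_b ≤ t) = 2 · P(B_t ≥ b). Since B_t ~ N(0, t), P(B_t ≥ 2.12) = 1 − Φ(2.12/√t) = 1 − Φ(2.12/√8.51) = 1 − Φ(0.7267) ≈ 0.23370. Doubling: P(τ_{2.12} ≤ 8.51) ≈ 2 · 0.23370 = 0.46740 ≈ 0.4674.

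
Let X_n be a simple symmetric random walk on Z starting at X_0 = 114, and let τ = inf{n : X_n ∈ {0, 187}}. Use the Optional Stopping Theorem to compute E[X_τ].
E[X_τ] = 114

X_n is a martingale and τ is a bounded-mean stopping time (indeed τ is finite a.s. with bounded expectation since the walk is in a bounded region). By the OST, E[X_τ] = E[X_0] = 114. Equivalently: E[X_τ] = 187 · P(hit 187 first) + 0 · P(hit 0 first) = 187 · (114/187) = 114.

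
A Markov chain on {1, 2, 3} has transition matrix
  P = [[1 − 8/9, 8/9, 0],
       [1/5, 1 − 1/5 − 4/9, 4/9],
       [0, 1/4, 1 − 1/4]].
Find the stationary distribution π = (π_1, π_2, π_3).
π = (81/1081, 360/1081, 640/1081)

This is a birth-death chain on three states, which satisfies detailed balance: π_1 · P_{12} = π_2 · P_{21} and π_2 · P_{23} = π_3 · P_{32}.
From π_1 · 8/9 = π_2 · 1/5: π_2/π_1 = (8/9)/(1/5) = 40/9.
From π_2 · 4/9 = π_3 · 1/4: π_3/π_2 = (4/9)/(1/4) = 16/9.
Take π_1 proportional to 1; then unnormalized π = (1, 40/9, 640/81). Normalize by dividing by the sum 1081/81:
  π = (81/1081, 360/1081, 640/1081).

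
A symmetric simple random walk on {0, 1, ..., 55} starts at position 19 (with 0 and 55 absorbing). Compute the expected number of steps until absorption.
E[τ | X_0 = 19] = 684

Let v_k = E[τ | X_0 = k]. Boundary: v_0 = v_55 = 0. Recurrence: v_k = 1 + (v_{k-1} + v_{k+1})/2 for 1 ≤ k ≤ 54. The particular solution to v_k − (v_{k-1} + v_{k+1})/2 = 1 is v_k = −k^2. Adding homogeneous solution A + B k and matching boundaries gives v_k = k (55 − k). Substituting k = 19: v_19 = 19 · 36 = 684.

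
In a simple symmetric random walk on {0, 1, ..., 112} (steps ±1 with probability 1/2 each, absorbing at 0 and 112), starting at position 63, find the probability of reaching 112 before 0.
P(hit 112 before 0) = 63/112 = 9/16

Let u_k = P(hit 112 before 0 | start at k). Then u_0 = 0, u_112 = 1, and u_k = u_{k-1}/2 + u_{k+1}/2 for 1 ≤ k ≤ 111. This harmonic recurrence is solved by u_k = k/112, giving u_63 = 63/112 = 9/16.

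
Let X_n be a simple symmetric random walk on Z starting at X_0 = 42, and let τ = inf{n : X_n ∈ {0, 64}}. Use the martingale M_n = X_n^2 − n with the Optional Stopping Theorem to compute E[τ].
E[τ] = 924

M_n = X_n^2 − n is a martingale (since E[X_{n+1}^2 | F_n] = X_n^2 + 1). By OST (τ has finite mean in a bounded region), E[M_τ] = E[M_0] = X_0^2 − 0 = 42^2 = 1764. Also E[M_τ] = E[X_τ^2] − E[τ]. The walk exits at 0 or 64, with P(hit 64 first) = 42/64, so E[X_τ^2] = 64^2 · 42/64 + 0 = 2688. Thus E[τ] = E[X_τ^2] − E[M_τ] = 2688 − 1764 = 924 = 42(64 − 42) = 924.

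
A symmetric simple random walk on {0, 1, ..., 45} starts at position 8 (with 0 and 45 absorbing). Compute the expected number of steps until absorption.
E[τ | X_0 = 8] = 296

Let v_k = E[τ | X_0 = k]. Boundary: v_0 = v_45 = 0. Recurrence: v_k = 1 + (v_{k-1} + v_{k+1})/2 for 1 ≤ k ≤ 44. The particular solution to v_k − (v_{k-1} + v_{k+1})/2 = 1 is v_k = −k^2. Adding homogeneous solution A + B k and matching boundaries gives v_k = k (45 − k). Substituting k = 8: v_8 = 8 · 37 = 296.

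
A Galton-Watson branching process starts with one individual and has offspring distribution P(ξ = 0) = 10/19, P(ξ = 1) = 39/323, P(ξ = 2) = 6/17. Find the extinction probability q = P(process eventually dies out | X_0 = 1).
q = 1

Mean offspring μ = 0·10/19 + 1·39/323 + 2·6/17 = 267/323 ≤ 1. For μ ≤ 1 with offspring not concentrated at 1, the Galton-Watson process goes extinct almost surely, so q = 1.
(Algebraic check: The pgf is f(s) = 10/19 + 39/323·s + 6/17·s². The extinction probability q is the smallest fixed point of f in [0, 1]. Setting s = f(s):
  6/17·s² + (39/323 − 1)·s + 10/19 = 0
  6/17·s² − (10/19 + 6/17)·s + 10/19 = 0
which factors as (s − 1)·(6/17·s − 10/19) = 0, giving roots s = 1 and s = (10/19)/(6/17) = 85/57. Since 85/57 ≥ 1, the smallest root in [0, 1] is s = 1.)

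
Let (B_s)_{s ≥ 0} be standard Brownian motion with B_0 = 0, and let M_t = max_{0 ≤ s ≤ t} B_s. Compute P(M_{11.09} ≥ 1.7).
P(M_{11.09} ≥ 1.7) = 2·P(B_{11.09} ≥ 1.7) = 2(1 − Φ(1.7/√11.09)) ≈ 0.6097

By the reflection principle for Brownian motion, P(M_t ≥ a) = 2 · P(B_t ≥ a) for a ≥ 0. Since B_t ~ N(0, t), P(B_t ≥ 1.7) = 1 − Φ(1.7/√t) = 1 − Φ(1.7/√11.09) = 1 − Φ(0.5105). So
  P(M_{11.09} ≥ 1.7) = 2(1 − Φ(0.5105)) ≈ 0.6097.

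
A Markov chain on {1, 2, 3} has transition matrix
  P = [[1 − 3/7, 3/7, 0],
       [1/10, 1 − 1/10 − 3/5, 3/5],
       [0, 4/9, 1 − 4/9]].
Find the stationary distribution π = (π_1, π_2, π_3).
π = (14/155, 12/31, 81/155)

This is a birth-death chain on three states, which satisfies detailed balance: π_1 · P_{12} = π_2 · P_{21} and π_2 · P_{23} = π_3 · P_{32}.
From π_1 · 3/7 = π_2 · 1/10: π_2/π_1 = (3/7)/(1/10) = 30/7.
From π_2 · 3/5 = π_3 · 4/9: π_3/π_2 = (3/5)/(4/9) = 27/20.
Take π_1 proportional to 1; then unnormalized π = (1, 30/7, 81/14). Normalize by dividing by the sum 155/14:
  π = (14/155, 12/31, 81/155).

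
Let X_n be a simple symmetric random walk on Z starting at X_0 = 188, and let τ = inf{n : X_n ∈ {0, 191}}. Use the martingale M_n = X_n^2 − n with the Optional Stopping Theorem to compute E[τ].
E[τ] = 564

M_n = X_n^2 − n is a martingale (since E[X_{n+1}^2 | F_n] = X_n^2 + 1). By OST (τ has finite mean in a bounded region), E[M_τ] = E[M_0] = X_0^2 − 0 = 188^2 = 35344. Also E[M_τ] = E[X_τ^2] − E[τ]. The walk exits at 0 or 191, with P(hit 191 first) = 188/191, so E[X_τ^2] = 191^2 · 188/191 + 0 = 35908. Thus E[τ] = E[X_τ^2] − E[M_τ] = 35908 − 35344 = 564 = 188(191 − 188) = 564.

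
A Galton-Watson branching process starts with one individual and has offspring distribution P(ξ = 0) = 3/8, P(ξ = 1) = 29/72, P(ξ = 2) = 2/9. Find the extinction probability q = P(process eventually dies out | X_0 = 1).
q = 1

Mean offspring μ = 0·3/8 + 1·29/72 + 2·2/9 = 61/72 ≤ 1. For μ ≤ 1 with offspring not concentrated at 1, the Galton-Watson process goes extinct almost surely, so q = 1.
(Algebraic check: The pgf is f(s) = 3/8 + 29/72·s + 2/9·s². The extinction probability q is the smallest fixed point of f in [0, 1]. Setting s = f(s):
  2/9·s² + (29/72 − 1)·s + 3/8 = 0
  2/9·s² − (3/8 + 2/9)·s + 3/8 = 0
which factors as (s − 1)·(2/9·s − 3/8) = 0, giving roots s = 1 and s = (3/8)/(2/9) = 27/16. Since 27/16 ≥ 1, the smallest root in [0, 1] is s = 1.)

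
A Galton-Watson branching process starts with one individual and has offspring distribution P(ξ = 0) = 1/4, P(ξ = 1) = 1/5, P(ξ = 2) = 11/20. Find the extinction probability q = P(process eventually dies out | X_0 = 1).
q = 5/11

The pgf is f(s) = 1/4 + 1/5·s + 11/20·s². The extinction probability q is the smallest fixed point of f in [0, 1]. Setting s = f(s):
  11/20·s² + (1/5 − 1)·s + 1/4 = 0
  11/20·s² − (1/4 + 11/20)·s + 1/4 = 0
which factors as (s − 1)·(11/20·s − 1/4) = 0, giving roots s = 1 and s = (1/4)/(11/20) = 5/11.
Mean offspring μ = 1/5 + 2·11/20 = 13/10 > 1 (supercritical), so q < 1. The extinction probability is the smaller root: q = (1/4)/(11/20) = 5/11.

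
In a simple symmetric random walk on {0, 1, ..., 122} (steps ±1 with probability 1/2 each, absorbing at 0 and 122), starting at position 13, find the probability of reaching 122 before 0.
P(hit 122 before 0) = 13/122

Let u_k = P(hit 122 before 0 | start at k). Then u_0 = 0, u_122 = 1, and u_k = u_{k-1}/2 + u_{k+1}/2 for 1 ≤ k ≤ 121. This harmonic recurrence is solved by u_k = k/122, giving u_13 = 13/122.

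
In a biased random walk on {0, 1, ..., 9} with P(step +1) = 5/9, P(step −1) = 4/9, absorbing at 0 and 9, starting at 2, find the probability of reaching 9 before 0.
P(hit 9 before 0) = (1 − (4/5)^2) / (1 − (4/5)^9) = 703125/1690981

Let u_k denote P(reach 9 before 0 | start at k). Boundary: u_0 = 0, u_9 = 1. Recurrence: u_k = 5/9·u_{k+1} + 4/9·u_{k-1} for 1 ≤ k ≤ 8. Try u_k = A + B·r^k with r = q/p = (4/9)/(5/9) = 4/5. Substitution satisfies the recurrence; boundary conditions give:
  u_k = (1 − r^k) / (1 − r^N) = (1 − (4/5)^2) / (1 − (4/5)^9) = 703125/1690981.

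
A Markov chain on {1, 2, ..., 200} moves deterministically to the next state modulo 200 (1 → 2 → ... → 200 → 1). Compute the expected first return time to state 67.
E[T_67 | X_0 = 67] = 200

The chain cycles deterministically, so starting at state 67 it returns in exactly 200 steps. Equivalently, the stationary distribution is uniform π_j = 1/200 for every state j, so by Kac's formula E[T_67] = 1/π_67 = 200.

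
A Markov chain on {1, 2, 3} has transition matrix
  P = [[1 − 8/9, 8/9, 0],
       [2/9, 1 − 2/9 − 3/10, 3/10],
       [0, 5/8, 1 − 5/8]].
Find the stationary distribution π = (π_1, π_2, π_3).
π = (25/173, 100/173, 48/173)

This is a birth-death chain on three states, which satisfies detailed balance: π_1 · P_{12} = π_2 · P_{21} and π_2 · P_{23} = π_3 · P_{32}.
From π_1 · 8/9 = π_2 · 2/9: π_2/π_1 = (8/9)/(2/9) = 4.
From π_2 · 3/10 = π_3 · 5/8: π_3/π_2 = (3/10)/(5/8) = 12/25.
Take π_1 proportional to 1; then unnormalized π = (1, 4, 48/25). Normalize by dividing by the sum 173/25:
  π = (25/173, 100/173, 48/173).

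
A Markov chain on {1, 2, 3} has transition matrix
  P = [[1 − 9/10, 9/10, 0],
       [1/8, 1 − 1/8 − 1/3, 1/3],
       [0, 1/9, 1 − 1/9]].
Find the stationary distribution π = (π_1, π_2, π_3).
π = (5/149, 36/149, 108/149)

This is a birth-death chain on three states, which satisfies detailed balance: π_1 · P_{12} = π_2 · P_{21} and π_2 · P_{23} = π_3 · P_{32}.
From π_1 · 9/10 = π_2 · 1/8: π_2/π_1 = (9/10)/(1/8) = 36/5.
From π_2 · 1/3 = π_3 · 1/9: π_3/π_2 = (1/3)/(1/9) = 3.
Take π_1 proportional to 1; then unnormalized π = (1, 36/5, 108/5). Normalize by dividing by the sum 149/5:
  π = (5/149, 36/149, 108/149).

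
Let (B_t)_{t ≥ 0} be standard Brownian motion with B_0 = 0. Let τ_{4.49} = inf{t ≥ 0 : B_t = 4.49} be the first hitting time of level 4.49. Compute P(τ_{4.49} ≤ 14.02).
P(τ_{4.49} ≤ 14.02) = 2(1 − Φ(4.49/√14.02)) = 2(1 − Φ(1.1991)) ≈ 0.2305

By the reflection principle for standard BM, P(τ_b ≤ t) = 2 · P(B_t ≥ b). Since B_t ~ N(0, t), P(B_t ≥ 4.49) = 1 − Φ(4.49/√t) = 1 − Φ(4.49/√14.02) = 1 − Φ(1.1991) ≈ 0.11524. Doubling: P(τ_{4.49} ≤ 14.02) ≈ 2 · 0.11524 = 0.23048 ≈ 0.2305.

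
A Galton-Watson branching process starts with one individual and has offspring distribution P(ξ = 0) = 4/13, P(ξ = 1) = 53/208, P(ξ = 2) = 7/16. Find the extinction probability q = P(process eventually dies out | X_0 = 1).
q = 64/91

The pgf is f(s) = 4/13 + 53/208·s + 7/16·s². The extinction probability q is the smallest fixed point of f in [0, 1]. Setting s = f(s):
  7/16·s² + (53/208 − 1)·s + 4/13 = 0
  7/16·s² − (4/13 + 7/16)·s + 4/13 = 0
which factors as (s − 1)·(7/16·s − 4/13) = 0, giving roots s = 1 and s = (4/13)/(7/16) = 64/91.
Mean offspring μ = 53/208 + 2·7/16 = 235/208 > 1 (supercritical), so q < 1. The extinction probability is the smaller root: q = (4/13)/(7/16) = 64/91.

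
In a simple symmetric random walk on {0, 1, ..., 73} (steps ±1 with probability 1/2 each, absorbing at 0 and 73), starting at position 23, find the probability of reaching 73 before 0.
P(hit 73 before 0) = 23/73

Let u_k = P(hit 73 before 0 | start at k). Then u_0 = 0, u_73 = 1, and u_k = u_{k-1}/2 + u_{k+1}/2 for 1 ≤ k ≤ 72. This harmonic recurrence is solved by u_k = k/73, giving u_23 = 23/73.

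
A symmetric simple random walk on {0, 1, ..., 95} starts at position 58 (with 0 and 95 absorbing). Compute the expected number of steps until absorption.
E[τ | X_0 = 58] = 2146

Let v_k = E[τ | X_0 = k]. Boundary: v_0 = v_95 = 0. Recurrence: v_k = 1 + (v_{k-1} + v_{k+1})/2 for 1 ≤ k ≤ 94. The particular solution to v_k − (v_{k-1} + v_{k+1})/2 = 1 is v_k = −k^2. Adding homogeneous solution A + B k and matching boundaries gives v_k = k (95 − k). Substituting k = 58: v_58 = 58 · 37 = 2146.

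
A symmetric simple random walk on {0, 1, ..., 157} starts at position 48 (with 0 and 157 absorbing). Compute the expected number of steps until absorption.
E[τ | X_0 = 48] = 5232

Let v_k = E[τ | X_0 = k]. Boundary: v_0 = v_157 = 0. Recurrence: v_k = 1 + (v_{k-1} + v_{k+1})/2 for 1 ≤ k ≤ 156. The particular solution to v_k − (v_{k-1} + v_{k+1})/2 = 1 is v_k = −k^2. Adding homogeneous solution A + B k and matching boundaries gives v_k = k (157 − k). Substituting k = 48: v_48 = 48 · 109 = 5232.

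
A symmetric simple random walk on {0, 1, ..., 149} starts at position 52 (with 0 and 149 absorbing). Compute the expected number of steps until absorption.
E[τ | X_0 = 52] = 5044

Let v_k = E[τ | X_0 = k]. Boundary: v_0 = v_149 = 0. Recurrence: v_k = 1 + (v_{k-1} + v_{k+1})/2 for 1 ≤ k ≤ 148. The particular solution to v_k − (v_{k-1} + v_{k+1})/2 = 1 is v_k = −k^2. Adding homogeneous solution A + B k and matching boundaries gives v_k = k (149 − k). Substituting k = 52: v_52 = 52 · 97 = 5044.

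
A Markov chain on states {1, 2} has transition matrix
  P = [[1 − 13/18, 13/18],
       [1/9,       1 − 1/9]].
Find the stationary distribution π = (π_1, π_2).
π_1 = 2/15, π_2 = 13/15

Solve πP = π with π_1 + π_2 = 1. From πP = π: π_1 · (1 − 13/18) + π_2 · 1/9 = π_1 ⇒ π_2 · 1/9 = π_1 · 13/18 ⇒ π_2/π_1 = (13/18)/(1/9) = 13/2. Together with π_1 + π_2 = 1:
  π_1 = (1/9)/(13/18 + 1/9) = (1/9)/(5/6) = 2/15,
  π_2 = (13/18)/(13/18 + 1/9) = (13/18)/(5/6) = 13/15.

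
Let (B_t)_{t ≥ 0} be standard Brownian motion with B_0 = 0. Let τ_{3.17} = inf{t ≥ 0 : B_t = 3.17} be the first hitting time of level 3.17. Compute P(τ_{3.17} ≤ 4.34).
P(τ_{3.17} ≤ 4.34) = 2(1 − Φ(3.17/√4.34)) = 2(1 − Φ(1.5216)) ≈ 0.1281

By the reflection principle for standard BM, P(τ_b ≤ t) = 2 · P(B_t ≥ b). Since B_t ~ N(0, t), P(B_t ≥ 3.17) = 1 − Φ(3.17/√t) = 1 − Φ(3.17/√4.34) = 1 − Φ(1.5216) ≈ 0.06405. Doubling: P(τ_{3.17} ≤ 4.34) ≈ 2 · 0.06405 = 0.12810 ≈ 0.1281.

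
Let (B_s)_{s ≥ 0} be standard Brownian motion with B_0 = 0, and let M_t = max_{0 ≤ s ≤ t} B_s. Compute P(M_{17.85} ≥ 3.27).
P(M_{17.85} ≥ 3.27) = 2·P(B_{17.85} ≥ 3.27) = 2(1 − Φ(3.27/√17.85)) ≈ 0.4389

By the reflection principle for Brownian motion, P(M_t ≥ a) = 2 · P(B_t ≥ a) for a ≥ 0. Since B_t ~ N(0, t), P(B_t ≥ 3.27) = 1 − Φ(3.27/√t) = 1 − Φ(3.27/√17.85) = 1 − Φ(0.7740). So
  P(M_{17.85} ≥ 3.27) = 2(1 − Φ(0.7740)) ≈ 0.4389.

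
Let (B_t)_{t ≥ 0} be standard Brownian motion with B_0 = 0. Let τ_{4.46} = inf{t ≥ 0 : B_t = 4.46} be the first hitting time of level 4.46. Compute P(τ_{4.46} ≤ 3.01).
P(τ_{4.46} ≤ 3.01) = 2(1 − Φ(4.46/√3.01)) = 2(1 − Φ(2.5707)) ≈ 0.0101

By the reflection principle for standard BM, P(τ_b ≤ t) = 2 · P(B_t ≥ b). Since B_t ~ N(0, t), P(B_t ≥ 4.46) = 1 − Φ(4.46/√t) = 1 − Φ(4.46/√3.01) = 1 − Φ(2.5707) ≈ 0.00507. Doubling: P(τ_{4.46} ≤ 3.01) ≈ 2 · 0.00507 = 0.01014 ≈ 0.0101.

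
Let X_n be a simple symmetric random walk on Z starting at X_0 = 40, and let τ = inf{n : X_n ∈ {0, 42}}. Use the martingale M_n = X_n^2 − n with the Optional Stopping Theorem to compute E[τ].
E[τ] = 80

M_n = X_n^2 − n is a martingale (since E[X_{n+1}^2 | F_n] = X_n^2 + 1). By OST (τ has finite mean in a bounded region), E[M_τ] = E[M_0] = X_0^2 − 0 = 40^2 = 1600. Also E[M_τ] = E[X_τ^2] − E[τ]. The walk exits at 0 or 42, with P(hit 42 first) = 40/42, so E[X_τ^2] = 42^2 · 40/42 + 0 = 1680. Thus E[τ] = E[X_τ^2] − E[M_τ] = 1680 − 1600 = 80 = 40(42 − 40) = 80.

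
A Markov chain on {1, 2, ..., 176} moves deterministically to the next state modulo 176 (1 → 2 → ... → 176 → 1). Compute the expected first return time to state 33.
E[T_33 | X_0 = 33] = 176

The chain cycles deterministically, so starting at state 33 it returns in exactly 176 steps. Equivalently, the stationary distribution is uniform π_j = 1/176 for every state j, so by Kac's formula E[T_33] = 1/π_33 = 176.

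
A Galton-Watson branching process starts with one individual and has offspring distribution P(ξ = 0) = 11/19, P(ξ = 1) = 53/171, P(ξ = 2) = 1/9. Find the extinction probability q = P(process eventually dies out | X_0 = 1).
q = 1

Mean offspring μ = 0·11/19 + 1·53/171 + 2·1/9 = 91/171 ≤ 1. For μ ≤ 1 with offspring not concentrated at 1, the Galton-Watson process goes extinct almost surely, so q = 1.
(Algebraic check: The pgf is f(s) = 11/19 + 53/171·s + 1/9·s². The extinction probability q is the smallest fixed point of f in [0, 1]. Setting s = f(s):
  1/9·s² + (53/171 − 1)·s + 11/19 = 0
  1/9·s² − (11/19 + 1/9)·s + 11/19 = 0
which factors as (s − 1)·(1/9·s − 11/19) = 0, giving roots s = 1 and s = (11/19)/(1/9) = 99/19. Since 99/19 ≥ 1, the smallest root in [0, 1] is s = 1.)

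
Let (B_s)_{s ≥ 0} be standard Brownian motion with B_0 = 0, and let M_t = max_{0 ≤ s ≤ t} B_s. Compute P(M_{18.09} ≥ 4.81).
P(M_{18.09} ≥ 4.81) = 2·P(B_{18.09} ≥ 4.81) = 2(1 − Φ(4.81/√18.09)) ≈ 0.2581

By the reflection principle for Brownian motion, P(M_t ≥ a) = 2 · P(B_t ≥ a) for a ≥ 0. Since B_t ~ N(0, t), P(B_t ≥ 4.81) = 1 − Φ(4.81/√t) = 1 − Φ(4.81/√18.09) = 1 − Φ(1.1309). So
  P(M_{18.09} ≥ 4.81) = 2(1 − Φ(1.1309)) ≈ 0.2581.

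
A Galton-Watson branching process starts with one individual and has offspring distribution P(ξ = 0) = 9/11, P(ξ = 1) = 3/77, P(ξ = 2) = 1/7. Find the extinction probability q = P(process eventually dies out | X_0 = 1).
q = 1

Mean offspring μ = 0·9/11 + 1·3/77 + 2·1/7 = 25/77 ≤ 1. For μ ≤ 1 with offspring not concentrated at 1, the Galton-Watson process goes extinct almost surely, so q = 1.
(Algebraic check: The pgf is f(s) = 9/11 + 3/77·s + 1/7·s². The extinction probability q is the smallest fixed point of f in [0, 1]. Setting s = f(s):
  1/7·s² + (3/77 − 1)·s + 9/11 = 0
  1/7·s² − (9/11 + 1/7)·s + 9/11 = 0
which factors as (s − 1)·(1/7·s − 9/11) = 0, giving roots s = 1 and s = (9/11)/(1/7) = 63/11. Since 63/11 ≥ 1, the smallest root in [0, 1] is s = 1.)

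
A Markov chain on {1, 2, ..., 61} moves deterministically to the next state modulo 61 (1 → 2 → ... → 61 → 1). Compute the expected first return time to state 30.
E[T_30 | X_0 = 30] = 61

The chain cycles deterministically, so starting at state 30 it returns in exactly 61 steps. Equivalently, the stationary distribution is uniform π_j = 1/61 for every state j, so by Kac's formula E[T_30] = 1/π_30 = 61.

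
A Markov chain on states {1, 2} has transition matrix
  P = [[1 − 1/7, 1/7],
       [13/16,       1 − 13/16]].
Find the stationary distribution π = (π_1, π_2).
π_1 = 91/107, π_2 = 16/107

Solve πP = π with π_1 + π_2 = 1. From πP = π: π_1 · (1 − 1/7) + π_2 · 13/16 = π_1 ⇒ π_2 · 13/16 = π_1 · 1/7 ⇒ π_2/π_1 = (1/7)/(13/16) = 16/91. Together with π_1 + π_2 = 1:
  π_1 = (13/16)/(1/7 + 13/16) = (13/16)/(107/112) = 91/107,
  π_2 = (1/7)/(1/7 + 13/16) = (1/7)/(107/112) = 16/107.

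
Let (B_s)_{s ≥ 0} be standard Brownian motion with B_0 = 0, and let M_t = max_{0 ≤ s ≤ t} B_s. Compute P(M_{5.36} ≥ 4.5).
P(M_{5.36} ≥ 4.5) = 2·P(B_{5.36} ≥ 4.5) = 2(1 − Φ(4.5/√5.36)) ≈ 0.0519

By the reflection principle for Brownian motion, P(M_t ≥ a) = 2 · P(B_t ≥ a) for a ≥ 0. Since B_t ~ N(0, t), P(B_t ≥ 4.5) = 1 − Φ(4.5/√t) = 1 − Φ(4.5/√5.36) = 1 − Φ(1.9437). So
  P(M_{5.36} ≥ 4.5) = 2(1 − Φ(1.9437)) ≈ 0.0519.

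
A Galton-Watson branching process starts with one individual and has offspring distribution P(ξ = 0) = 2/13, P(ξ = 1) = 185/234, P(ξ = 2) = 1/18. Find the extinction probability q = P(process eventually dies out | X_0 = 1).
q = 1

Mean offspring μ = 0·2/13 + 1·185/234 + 2·1/18 = 211/234 ≤ 1. For μ ≤ 1 with offspring not concentrated at 1, the Galton-Watson process goes extinct almost surely, so q = 1.
(Algebraic check: The pgf is f(s) = 2/13 + 185/234·s + 1/18·s². The extinction probability q is the smallest fixed point of f in [0, 1]. Setting s = f(s):
  1/18·s² + (185/234 − 1)·s + 2/13 = 0
  1/18·s² − (2/13 + 1/18)·s + 2/13 = 0
which factors as (s − 1)·(1/18·s − 2/13) = 0, giving roots s = 1 and s = (2/13)/(1/18) = 36/13. Since 36/13 ≥ 1, the smallest root in [0, 1] is s = 1.)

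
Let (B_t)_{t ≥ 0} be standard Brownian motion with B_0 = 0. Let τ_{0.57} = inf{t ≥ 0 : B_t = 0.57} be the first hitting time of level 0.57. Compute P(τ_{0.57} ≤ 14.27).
P(τ_{0.57} ≤ 14.27) = 2(1 − Φ(0.57/√14.27)) = 2(1 − Φ(0.1509)) ≈ 0.8801

By the reflection principle for standard BM, P(τ_b ≤ t) = 2 · P(B_t ≥ b). Since B_t ~ N(0, t), P(B_t ≥ 0.57) = 1 − Φ(0.57/√t) = 1 − Φ(0.57/√14.27) = 1 − Φ(0.1509) ≈ 0.44003. Doubling: P(τ_{0.57} ≤ 14.27) ≈ 2 · 0.44003 = 0.88006 ≈ 0.8801.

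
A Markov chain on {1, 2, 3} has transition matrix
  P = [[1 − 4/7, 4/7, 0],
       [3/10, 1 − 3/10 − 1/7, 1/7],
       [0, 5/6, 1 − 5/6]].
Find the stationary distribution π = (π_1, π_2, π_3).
π = (147/475, 56/95, 48/475)

This is a birth-death chain on three states, which satisfies detailed balance: π_1 · P_{12} = π_2 · P_{21} and π_2 · P_{23} = π_3 · P_{32}.
From π_1 · 4/7 = π_2 · 3/10: π_2/π_1 = (4/7)/(3/10) = 40/21.
From π_2 · 1/7 = π_3 · 5/6: π_3/π_2 = (1/7)/(5/6) = 6/35.
Take π_1 proportional to 1; then unnormalized π = (1, 40/21, 16/49). Normalize by dividing by the sum 475/147:
  π = (147/475, 56/95, 48/475).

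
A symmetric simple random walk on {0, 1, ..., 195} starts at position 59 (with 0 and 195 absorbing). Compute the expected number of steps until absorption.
E[τ | X_0 = 59] = 8024

Let v_k = E[τ | X_0 = k]. Boundary: v_0 = v_195 = 0. Recurrence: v_k = 1 + (v_{k-1} + v_{k+1})/2 for 1 ≤ k ≤ 194. The particular solution to v_k − (v_{k-1} + v_{k+1})/2 = 1 is v_k = −k^2. Adding homogeneous solution A + B k and matching boundaries gives v_k = k (195 − k). Substituting k = 59: v_59 = 59 · 136 = 8024.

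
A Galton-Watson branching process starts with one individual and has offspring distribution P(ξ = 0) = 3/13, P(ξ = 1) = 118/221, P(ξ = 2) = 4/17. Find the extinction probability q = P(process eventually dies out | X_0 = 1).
q = 51/52

The pgf is f(s) = 3/13 + 118/221·s + 4/17·s². The extinction probability q is the smallest fixed point of f in [0, 1]. Setting s = f(s):
  4/17·s² + (118/221 − 1)·s + 3/13 = 0
  4/17·s² − (3/13 + 4/17)·s + 3/13 = 0
which factors as (s − 1)·(4/17·s − 3/13) = 0, giving roots s = 1 and s = (3/13)/(4/17) = 51/52.
Mean offspring μ = 118/221 + 2·4/17 = 222/221 > 1 (supercritical), so q < 1. The extinction probability is the smaller root: q = (3/13)/(4/17) = 51/52.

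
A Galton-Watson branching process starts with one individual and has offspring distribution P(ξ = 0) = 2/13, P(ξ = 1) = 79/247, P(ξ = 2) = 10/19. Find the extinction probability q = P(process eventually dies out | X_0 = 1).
q = 19/65

The pgf is f(s) = 2/13 + 79/247·s + 10/19·s². The extinction probability q is the smallest fixed point of f in [0, 1]. Setting s = f(s):
  10/19·s² + (79/247 − 1)·s + 2/13 = 0
  10/19·s² − (2/13 + 10/19)·s + 2/13 = 0
which factors as (s − 1)·(10/19·s − 2/13) = 0, giving roots s = 1 and s = (2/13)/(10/19) = 19/65.
Mean offspring μ = 79/247 + 2·10/19 = 339/247 > 1 (supercritical), so q < 1. The extinction probability is the smaller root: q = (2/13)/(10/19) = 19/65.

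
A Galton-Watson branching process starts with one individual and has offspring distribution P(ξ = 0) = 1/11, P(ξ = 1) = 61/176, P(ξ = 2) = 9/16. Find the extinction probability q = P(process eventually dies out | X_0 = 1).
q = 16/99

The pgf is f(s) = 1/11 + 61/176·s + 9/16·s². The extinction probability q is the smallest fixed point of f in [0, 1]. Setting s = f(s):
  9/16·s² + (61/176 − 1)·s + 1/11 = 0
  9/16·s² − (1/11 + 9/16)·s + 1/11 = 0
which factors as (s − 1)·(9/16·s − 1/11) = 0, giving roots s = 1 and s = (1/11)/(9/16) = 16/99.
Mean offspring μ = 61/176 + 2·9/16 = 259/176 > 1 (supercritical), so q < 1. The extinction probability is the smaller root: q = (1/11)/(9/16) = 16/99.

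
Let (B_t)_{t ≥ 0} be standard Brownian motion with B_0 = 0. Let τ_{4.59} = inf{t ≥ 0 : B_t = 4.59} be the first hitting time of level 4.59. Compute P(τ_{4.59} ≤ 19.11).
P(τ_{4.59} ≤ 19.11) = 2(1 − Φ(4.59/√19.11)) = 2(1 − Φ(1.0500)) ≈ 0.2937

By the reflection principle for standard BM, P(τ_b ≤ t) = 2 · P(B_t ≥ b). Since B_t ~ N(0, t), P(B_t ≥ 4.59) = 1 − Φ(4.59/√t) = 1 − Φ(4.59/√19.11) = 1 − Φ(1.0500) ≈ 0.14686. Doubling: P(τ_{4.59} ≤ 19.11) ≈ 2 · 0.14686 = 0.29372 ≈ 0.2937.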